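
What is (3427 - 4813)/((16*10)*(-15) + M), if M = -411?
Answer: 462/937 ≈ 0.49306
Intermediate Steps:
(3427 - 4813)/((16*10)*(-15) + M) = (3427 - 4813)/((16*10)*(-15) - 411) = -1386/(160*(-15) - 411) = -1386/(-2400 - 411) = -1386/(-2811) = -1386*(-1/2811) = 462/937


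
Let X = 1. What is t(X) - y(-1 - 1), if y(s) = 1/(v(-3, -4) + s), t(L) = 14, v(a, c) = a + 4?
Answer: 15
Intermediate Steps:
v(a, c) = 4 + a
y(s) = 1/(1 + s) (y(s) = 1/((4 - 3) + s) = 1/(1 + s))
t(X) - y(-1 - 1) = 14 - 1/(1 + (-1 - 1)) = 14 - 1/(1 - 2) = 14 - 1/(-1) = 14 - 1*(-1) = 14 + 1 = 15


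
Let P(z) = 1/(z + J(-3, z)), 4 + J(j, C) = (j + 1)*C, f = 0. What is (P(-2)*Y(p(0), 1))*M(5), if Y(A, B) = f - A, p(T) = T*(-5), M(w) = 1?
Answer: 0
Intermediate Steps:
p(T) = -5*T
Y(A, B) = -A (Y(A, B) = 0 - A = -A)
J(j, C) = -4 + C*(1 + j) (J(j, C) = -4 + (j + 1)*C = -4 + (1 + j)*C = -4 + C*(1 + j))
P(z) = 1/(-4 - z) (P(z) = 1/(z + (-4 + z + z*(-3))) = 1/(z + (-4 + z - 3*z)) = 1/(z + (-4 - 2*z)) = 1/(-4 - z))
(P(-2)*Y(p(0), 1))*M(5) = ((-(-5)*0)/(-4 - 1*(-2)))*1 = ((-1*0)/(-4 + 2))*1 = (0/(-2))*1 = -½*0*1 = 0*1 = 0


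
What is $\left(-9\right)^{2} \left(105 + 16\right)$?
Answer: $9801$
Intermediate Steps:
$\left(-9\right)^{2} \left(105 + 16\right) = 81 \cdot 121 = 9801$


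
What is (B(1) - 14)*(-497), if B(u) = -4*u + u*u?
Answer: 8449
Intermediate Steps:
B(u) = u² - 4*u (B(u) = -4*u + u² = u² - 4*u)
(B(1) - 14)*(-497) = (1*(-4 + 1) - 14)*(-497) = (1*(-3) - 14)*(-497) = (-3 - 14)*(-497) = -17*(-497) = 8449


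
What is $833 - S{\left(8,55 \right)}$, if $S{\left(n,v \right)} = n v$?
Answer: $393$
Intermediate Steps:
$833 - S{\left(8,55 \right)} = 833 - 8 \cdot 55 = 833 - 440 = 393$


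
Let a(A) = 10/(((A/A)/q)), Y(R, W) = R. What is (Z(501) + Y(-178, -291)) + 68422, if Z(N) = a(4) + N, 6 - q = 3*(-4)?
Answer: 68925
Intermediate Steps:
q = 18 (q = 6 - 3*(-4) = 6 - 1*(-12) = 6 + 12 = 18)
a(A) = 180 (a(A) = 10/(((A/A)/18)) = 10/((1*(1/18))) = 10/(1/18) = 10*18 = 180)
Z(N) = 180 + N
(Z(501) + Y(-178, -291)) + 68422 = ((180 + 501) - 178) + 68422 = (681 - 178) + 68422 = 503 + 68422 = 68925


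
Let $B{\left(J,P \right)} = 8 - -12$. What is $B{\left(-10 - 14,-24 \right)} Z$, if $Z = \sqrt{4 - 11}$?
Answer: $20 i \sqrt{7} \approx 52.915 i$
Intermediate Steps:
$Z = i \sqrt{7}$ ($Z = \sqrt{4 + \left(-13 + 2\right)} = \sqrt{4 - 11} = \sqrt{-7} = i \sqrt{7} \approx 2.6458 i$)
$B{\left(J,P \right)} = 20$ ($B{\left(J,P \right)} = 8 + 12 = 20$)
$B{\left(-10 - 14,-24 \right)} Z = 20 i \sqrt{7}$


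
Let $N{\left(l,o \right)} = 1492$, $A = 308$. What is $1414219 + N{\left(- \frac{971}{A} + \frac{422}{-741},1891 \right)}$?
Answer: $1415711$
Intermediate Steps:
$1414219 + N{\left(- \frac{971}{A} + \frac{422}{-741},1891 \right)} = 1414219 + 1492 = 1415711$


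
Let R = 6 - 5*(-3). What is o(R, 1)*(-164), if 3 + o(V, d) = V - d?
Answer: -2788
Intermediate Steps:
R = 21 (R = 6 + 15 = 21)
o(V, d) = -3 + V - d (o(V, d) = -3 + (V - d) = -3 + V - d)
o(R, 1)*(-164) = (-3 + 21 - 1*1)*(-164) = (-3 + 21 - 1)*(-164) = 17*(-164) = -2788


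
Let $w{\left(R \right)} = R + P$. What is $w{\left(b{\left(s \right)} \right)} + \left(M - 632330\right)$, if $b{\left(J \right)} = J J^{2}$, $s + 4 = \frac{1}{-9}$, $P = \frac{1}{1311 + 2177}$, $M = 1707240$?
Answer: $\frac{2733052875385}{2542752} \approx 1.0748 \cdot 10^{6}$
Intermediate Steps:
$P = \frac{1}{3488} \approx 0.0002867$
$s = - \frac{37}{9}$ ($s = -4 + \frac{1}{-9} = -4 - \frac{1}{9} = - \frac{37}{9} \approx -4.1111$)
$b{\left(J \right)} = J^{3}$
$w{\left(R \right)} = \frac{1}{3488} + R$ ($w{\left(R \right)} = R + \frac{1}{3488} = \frac{1}{3488} + R$)
$w{\left(b{\left(s \right)} \right)} + \left(M - 632330\right) = \left(\frac{1}{3488} + \left(- \frac{37}{9}\right)^{3}\right) + \left(1707240 - 632330\right) = \left(\frac{1}{3488} - \frac{50653}{729}\right) + \left(1707240 - 632330\right) = - \frac{176676935}{2542752} + 1074910 = \frac{2733052875385}{2542752}$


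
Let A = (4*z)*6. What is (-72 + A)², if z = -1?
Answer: 9216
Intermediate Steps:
A = -24 (A = (4*(-1))*6 = -4*6 = -24)
(-72 + A)² = (-72 - 24)² = (-96)² = 9216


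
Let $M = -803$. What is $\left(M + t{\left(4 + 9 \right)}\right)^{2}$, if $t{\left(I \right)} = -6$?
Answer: $654481$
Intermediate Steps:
$\left(M + t{\left(4 + 9 \right)}\right)^{2} = \left(-803 - 6\right)^{2} = \left(-809\right)^{2} = 654481$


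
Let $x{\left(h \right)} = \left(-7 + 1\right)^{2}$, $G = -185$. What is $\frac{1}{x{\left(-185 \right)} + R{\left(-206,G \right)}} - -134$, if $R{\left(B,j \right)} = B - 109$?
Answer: $\frac{37385}{279} \approx 134.0$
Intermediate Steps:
$x{\left(h \right)} = 36$ ($x{\left(h \right)} = \left(-6\right)^{2} = 36$)
$R{\left(B,j \right)} = -109 + B$ ($R{\left(B,j \right)} = B - 109 = -109 + B$)
$\frac{1}{x{\left(-185 \right)} + R{\left(-206,G \right)}} - -134 = \frac{1}{36 - 315} - -134 = \frac{1}{36 - 315} + 134 = \frac{1}{-279} + 134 = - \frac{1}{279} + 134 = \frac{37385}{279}$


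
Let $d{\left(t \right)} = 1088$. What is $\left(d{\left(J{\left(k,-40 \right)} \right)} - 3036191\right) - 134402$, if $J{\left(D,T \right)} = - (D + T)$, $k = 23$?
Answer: $-3169505$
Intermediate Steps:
$J{\left(D,T \right)} = - D - T$
$\left(d{\left(J{\left(k,-40 \right)} \right)} - 3036191\right) - 134402 = \left(1088 - 3036191\right) - 134402 = -3035103 - 134402 = -3169505$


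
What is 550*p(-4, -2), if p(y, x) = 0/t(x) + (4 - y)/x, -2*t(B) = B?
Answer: -2200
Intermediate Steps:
t(B) = -B/2
p(y, x) = (4 - y)/x (p(y, x) = 0/((-x/2)) + (4 - y)/x = 0*(-2/x) + (4 - y)/x = 0 + (4 - y)/x = (4 - y)/x)
550*p(-4, -2) = 550*((4 - 1*(-4))/(-2)) = 550*(-(4 + 4)/2) = 550*(-½*8) = 550*(-4) = -2200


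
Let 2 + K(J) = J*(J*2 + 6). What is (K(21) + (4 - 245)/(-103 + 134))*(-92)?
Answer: -2846940/31 ≈ -91837.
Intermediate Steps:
K(J) = -2 + J*(6 + 2*J) (K(J) = -2 + J*(J*2 + 6) = -2 + J*(2*J + 6) = -2 + J*(6 + 2*J))
(K(21) + (4 - 245)/(-103 + 134))*(-92) = ((-2 + 2*21**2 + 6*21) + (4 - 245)/(-103 + 134))*(-92) = ((-2 + 2*441 + 126) - 241/31)*(-92) = ((-2 + 882 + 126) - 241*1/31)*(-92) = (1006 - 241/31)*(-92) = (30945/31)*(-92) = -2846940/31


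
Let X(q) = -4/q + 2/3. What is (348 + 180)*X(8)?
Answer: 88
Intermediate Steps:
X(q) = 2/3 - 4/q (X(q) = -4/q + 2*(1/3) = -4/q + 2/3 = 2/3 - 4/q)
(348 + 180)*X(8) = (348 + 180)*(2/3 - 4/8) = 528*(2/3 - 4*1/8) = 528*(2/3 - 1/2) = 528*(1/6) = 88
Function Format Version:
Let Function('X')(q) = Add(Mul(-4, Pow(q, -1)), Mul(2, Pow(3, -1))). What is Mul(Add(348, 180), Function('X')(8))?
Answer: 88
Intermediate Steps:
Function('X')(q) = Add(Rational(2, 3), Mul(-4, Pow(q, -1))) (Function('X')(q) = Add(Mul(-4, Pow(q, -1)), Mul(2, Rational(1, 3))) = Add(Mul(-4, Pow(q, -1)), Rational(2, 3)) = Add(Rational(2, 3), Mul(-4, Pow(q, -1))))
Mul(Add(348, 180), Function('X')(8)) = Mul(Add(348, 180), Add(Rational(2, 3), Mul(-4, Pow(8, -1)))) = Mul(528, Add(Rational(2, 3), Mul(-4, Rational(1, 8)))) = Mul(528, Add(Rational(2, 3), Rational(-1, 2))) = Mul(528, Rational(1, 6)) = 88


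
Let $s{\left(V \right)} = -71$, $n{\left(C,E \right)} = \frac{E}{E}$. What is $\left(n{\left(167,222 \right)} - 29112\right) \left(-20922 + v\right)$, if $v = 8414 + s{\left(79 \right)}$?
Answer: $366187269$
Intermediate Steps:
$n{\left(C,E \right)} = 1$
$v = 8343$ ($v = 8414 - 71 = 8343$)
$\left(n{\left(167,222 \right)} - 29112\right) \left(-20922 + v\right) = \left(1 - 29112\right) \left(-20922 + 8343\right) = \left(-29111\right) \left(-12579\right) = 366187269$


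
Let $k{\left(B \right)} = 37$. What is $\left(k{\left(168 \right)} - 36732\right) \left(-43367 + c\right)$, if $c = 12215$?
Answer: $1143122640$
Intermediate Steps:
$\left(k{\left(168 \right)} - 36732\right) \left(-43367 + c\right) = \left(37 - 36732\right) \left(-43367 + 12215\right) = \left(-36695\right) \left(-31152\right) = 1143122640$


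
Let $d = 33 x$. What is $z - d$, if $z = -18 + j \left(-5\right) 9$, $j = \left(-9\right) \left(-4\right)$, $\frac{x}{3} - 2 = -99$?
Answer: $7965$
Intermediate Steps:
$x = -291$ ($x = 6 + 3 \left(-99\right) = 6 - 297 = -291$)
$j = 36$
$d = -9603$ ($d = 33 \left(-291\right) = -9603$)
$z = -1638$ ($z = -18 + 36 \left(-5\right) 9 = -18 - 1620 = -1638$)
$z - d = -1638 - -9603 = -1638 + 9603 = 7965$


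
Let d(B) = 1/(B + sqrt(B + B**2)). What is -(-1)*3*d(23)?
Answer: -3 + 6*sqrt(138)/23 ≈ 0.064523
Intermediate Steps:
-(-1)*3*d(23) = -(-1)*3/(23 + sqrt(23*(1 + 23))) = -(-1)*3/(23 + sqrt(23*24)) = -(-1)*3/(23 + sqrt(552)) = -(-1)*3/(23 + 2*sqrt(138)) = -(-3)/(23 + 2*sqrt(138)) = 3/(23 + 2*sqrt(138))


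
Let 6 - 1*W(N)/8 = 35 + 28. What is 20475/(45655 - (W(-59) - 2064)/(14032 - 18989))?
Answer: 20298915/45261863 ≈ 0.44848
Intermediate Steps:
W(N) = -456 (W(N) = 48 - 8*(35 + 28) = 48 - 8*63 = 48 - 504 = -456)
20475/(45655 - (W(-59) - 2064)/(14032 - 18989)) = 20475/(45655 - (-456 - 2064)/(14032 - 18989)) = 20475/(45655 - (-2520)/(-4957)) = 20475/(45655 - (-2520)*(-1)/4957) = 20475/(45655 - 1*2520/4957) = 20475/(45655 - 2520/4957) = 20475/(226309315/4957) = 20475*(4957/226309315) = 20298915/45261863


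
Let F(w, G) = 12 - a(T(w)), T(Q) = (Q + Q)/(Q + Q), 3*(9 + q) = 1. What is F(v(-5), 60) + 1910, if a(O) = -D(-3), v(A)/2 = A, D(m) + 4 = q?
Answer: 5728/3 ≈ 1909.3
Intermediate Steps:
q = -26/3 (q = -9 + (⅓)*1 = -9 + ⅓ = -26/3 ≈ -8.6667)
T(Q) = 1 (T(Q) = (2*Q)/((2*Q)) = (2*Q)*(1/(2*Q)) = 1)
D(m) = -38/3 (D(m) = -4 - 26/3 = -38/3)
v(A) = 2*A
a(O) = 38/3 (a(O) = -1*(-38/3) = 38/3)
F(w, G) = -⅔ (F(w, G) = 12 - 1*38/3 = 12 - 38/3 = -⅔)
F(v(-5), 60) + 1910 = -⅔ + 1910 = 5728/3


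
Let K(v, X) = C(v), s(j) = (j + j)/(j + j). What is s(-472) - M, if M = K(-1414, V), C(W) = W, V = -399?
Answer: 1415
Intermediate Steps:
s(j) = 1 (s(j) = (2*j)/((2*j)) = (2*j)*(1/(2*j)) = 1)
K(v, X) = v
M = -1414
s(-472) - M = 1 - 1*(-1414) = 1 + 1414 = 1415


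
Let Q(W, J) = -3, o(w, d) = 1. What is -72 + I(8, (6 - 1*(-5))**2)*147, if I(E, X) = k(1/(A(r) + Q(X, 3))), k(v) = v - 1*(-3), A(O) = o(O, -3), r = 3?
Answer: 591/2 ≈ 295.50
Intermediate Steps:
A(O) = 1
k(v) = 3 + v (k(v) = v + 3 = 3 + v)
I(E, X) = 5/2 (I(E, X) = 3 + 1/(1 - 3) = 3 + 1/(-2) = 3 - 1/2 = 5/2)
-72 + I(8, (6 - 1*(-5))**2)*147 = -72 + (5/2)*147 = -72 + 735/2 = 591/2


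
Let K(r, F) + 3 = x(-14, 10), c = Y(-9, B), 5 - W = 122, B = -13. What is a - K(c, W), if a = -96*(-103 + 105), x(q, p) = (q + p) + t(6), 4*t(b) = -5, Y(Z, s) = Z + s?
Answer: -735/4 ≈ -183.75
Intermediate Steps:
W = -117 (W = 5 - 1*122 = 5 - 122 = -117)
t(b) = -5/4 (t(b) = (¼)*(-5) = -5/4)
c = -22 (c = -9 - 13 = -22)
x(q, p) = -5/4 + p + q (x(q, p) = (q + p) - 5/4 = (p + q) - 5/4 = -5/4 + p + q)
K(r, F) = -33/4 (K(r, F) = -3 + (-5/4 + 10 - 14) = -3 - 21/4 = -33/4)
a = -192 (a = -96*2 = -192)
a - K(c, W) = -192 - 1*(-33/4) = -192 + 33/4 = -735/4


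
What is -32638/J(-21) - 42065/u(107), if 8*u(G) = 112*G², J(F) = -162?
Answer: 2612299969/12983166 ≈ 201.21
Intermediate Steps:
u(G) = 14*G² (u(G) = (112*G²)/8 = 14*G²)
-32638/J(-21) - 42065/u(107) = -32638/(-162) - 42065/(14*107²) = -32638*(-1/162) - 42065/(14*11449) = 16319/81 - 42065/160286 = 2612299969/12983166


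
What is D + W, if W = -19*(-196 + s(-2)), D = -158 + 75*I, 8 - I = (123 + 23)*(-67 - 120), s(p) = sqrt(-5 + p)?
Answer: 2051816 - 19*I*sqrt(7) ≈ 2.0518e+6 - 50.269*I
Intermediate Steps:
I = 27310 (I = 8 - (123 + 23)*(-67 - 120) = 8 - 146*(-187) = 8 - 1*(-27302) = 8 + 27302 = 27310)
D = 2048092 (D = -158 + 75*27310 = -158 + 2048250 = 2048092)
W = 3724 - 19*I*sqrt(7) (W = -19*(-196 + sqrt(-5 - 2)) = -19*(-196 + sqrt(-7)) = -19*(-196 + I*sqrt(7)) = 3724 - 19*I*sqrt(7) ≈ 3724.0 - 50.269*I)
D + W = 2048092 + (3724 - 19*I*sqrt(7)) = 2051816 - 19*I*sqrt(7)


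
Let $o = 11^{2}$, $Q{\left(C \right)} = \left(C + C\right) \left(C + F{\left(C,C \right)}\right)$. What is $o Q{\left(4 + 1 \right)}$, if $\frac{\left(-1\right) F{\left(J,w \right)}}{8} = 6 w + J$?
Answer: $-332750$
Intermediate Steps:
$F{\left(J,w \right)} = - 48 w - 8 J$ ($F{\left(J,w \right)} = - 8 \left(6 w + J\right) = - 8 \left(J + 6 w\right) = - 48 w - 8 J$)
$Q{\left(C \right)} = - 110 C^{2}$ ($Q{\left(C \right)} = \left(C + C\right) \left(C - 56 C\right) = 2 C \left(C - 56 C\right) = 2 C \left(- 55 C\right) = - 110 C^{2}$)
$o = 121$
$o Q{\left(4 + 1 \right)} = 121 \left(- 110 \left(4 + 1\right)^{2}\right) = 121 \left(- 110 \cdot 5^{2}\right) = 121 \left(\left(-110\right) 25\right) = 121 \left(-2750\right) = -332750$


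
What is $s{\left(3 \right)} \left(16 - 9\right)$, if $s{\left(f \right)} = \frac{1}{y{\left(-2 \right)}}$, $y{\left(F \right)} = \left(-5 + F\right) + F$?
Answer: $- \frac{7}{9} \approx -0.77778$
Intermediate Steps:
$y{\left(F \right)} = -5 + 2 F$
$s{\left(f \right)} = - \frac{1}{9}$ ($s{\left(f \right)} = \frac{1}{-5 + 2 \left(-2\right)} = \frac{1}{-5 - 4} = \frac{1}{-9} = - \frac{1}{9}$)
$s{\left(3 \right)} \left(16 - 9\right) = - \frac{16 - 9}{9} = \left(- \frac{1}{9}\right) 7 = - \frac{7}{9}$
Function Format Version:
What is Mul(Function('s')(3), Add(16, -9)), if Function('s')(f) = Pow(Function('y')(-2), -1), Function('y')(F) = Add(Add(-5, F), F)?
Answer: Rational(-7, 9) ≈ -0.77778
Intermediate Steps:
Function('y')(F) = Add(-5, Mul(2, F))
Function('s')(f) = Rational(-1, 9) (Function('s')(f) = Pow(Add(-5, Mul(2, -2)), -1) = Pow(Add(-5, -4), -1) = Pow(-9, -1) = Rational(-1, 9))
Mul(Function('s')(3), Add(16, -9)) = Mul(Rational(-1, 9), Add(16, -9)) = Mul(Rational(-1, 9), 7) = Rational(-7, 9)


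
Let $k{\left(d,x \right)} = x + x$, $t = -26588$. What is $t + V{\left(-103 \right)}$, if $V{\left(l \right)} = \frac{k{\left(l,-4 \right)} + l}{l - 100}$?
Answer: $- \frac{5397253}{203} \approx -26587.0$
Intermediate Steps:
$k{\left(d,x \right)} = 2 x$
$V{\left(l \right)} = \frac{-8 + l}{-100 + l}$ ($V{\left(l \right)} = \frac{2 \left(-4\right) + l}{l - 100} = \frac{-8 + l}{-100 + l}$)
$t + V{\left(-103 \right)} = -26588 + \frac{-8 - 103}{-100 - 103} = -26588 + \frac{1}{-203} \left(-111\right) = -26588 - - \frac{111}{203} = -26588 + \frac{111}{203} = - \frac{5397253}{203}$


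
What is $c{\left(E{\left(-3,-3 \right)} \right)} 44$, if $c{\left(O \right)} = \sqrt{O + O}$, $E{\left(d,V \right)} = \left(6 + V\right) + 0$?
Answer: $44 \sqrt{6} \approx 107.78$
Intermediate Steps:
$E{\left(d,V \right)} = 6 + V$
$c{\left(O \right)} = \sqrt{2} \sqrt{O}$ ($c{\left(O \right)} = \sqrt{2 O} = \sqrt{2} \sqrt{O}$)
$c{\left(E{\left(-3,-3 \right)} \right)} 44 = \sqrt{2} \sqrt{6 - 3} \cdot 44 = \sqrt{2} \sqrt{3} \cdot 44 = \sqrt{6} \cdot 44 = 44 \sqrt{6}$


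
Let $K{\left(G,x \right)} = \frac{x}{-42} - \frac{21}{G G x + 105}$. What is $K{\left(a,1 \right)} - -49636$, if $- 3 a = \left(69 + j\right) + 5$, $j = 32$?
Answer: $\frac{25393856753}{511602} \approx 49636.0$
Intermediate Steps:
$a = - \frac{106}{3}$ ($a = - \frac{\left(69 + 32\right) + 5}{3} = - \frac{101 + 5}{3} = \left(- \frac{1}{3}\right) 106 = - \frac{106}{3} \approx -35.333$)
$K{\left(G,x \right)} = - \frac{21}{105 + x G^{2}} - \frac{x}{42}$ ($K{\left(G,x \right)} = x \left(- \frac{1}{42}\right) - \frac{21}{G^{2} x + 105} = - \frac{x}{42} - \frac{21}{x G^{2} + 105} = - \frac{x}{42} - \frac{21}{105 + x G^{2}} = - \frac{21}{105 + x G^{2}} - \frac{x}{42}$)
$K{\left(a,1 \right)} - -49636 = \frac{-882 - 105 - \left(- \frac{106}{3}\right)^{2} \cdot 1^{2}}{42 \left(105 + 1 \left(- \frac{106}{3}\right)^{2}\right)} - -49636 = \frac{-882 - 105 - \frac{11236}{9} \cdot 1}{42 \left(105 + 1 \cdot \frac{11236}{9}\right)} + 49636 = \frac{-882 - 105 - \frac{11236}{9}}{42 \left(105 + \frac{11236}{9}\right)} + 49636 = \frac{1}{42} \frac{1}{\frac{12181}{9}} \left(- \frac{20119}{9}\right) + 49636 = \frac{1}{42} \cdot \frac{9}{12181} \left(- \frac{20119}{9}\right) + 49636 = - \frac{20119}{511602} + 49636 = \frac{25393856753}{511602}$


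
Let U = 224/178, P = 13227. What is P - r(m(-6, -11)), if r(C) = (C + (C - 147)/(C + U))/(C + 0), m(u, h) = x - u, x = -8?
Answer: 1759093/132 ≈ 13326.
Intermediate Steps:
U = 112/89 (U = 224*(1/178) = 112/89 ≈ 1.2584)
m(u, h) = -8 - u
r(C) = (C + (-147 + C)/(112/89 + C))/C (r(C) = (C + (C - 147)/(C + 112/89))/(C + 0) = (C + (-147 + C)/(112/89 + C))/C)
P - r(m(-6, -11)) = 13227 - (-13083 + 89*(-8 - 1*(-6))² + 201*(-8 - 1*(-6)))/((-8 - 1*(-6))*(112 + 89*(-8 - 1*(-6)))) = 13227 - (-13083 + 89*(-8 + 6)² + 201*(-8 + 6))/((-8 + 6)*(112 + 89*(-8 + 6))) = 13227 - (-13083 + 89*(-2)² + 201*(-2))/((-2)*(112 + 89*(-2))) = 13227 - (-1)*(-13083 + 89*4 - 402)/(2*(112 - 178)) = 13227 - (-1)*(-13083 + 356 - 402)/(2*(-66)) = 13227 - (-1)*(-1)*(-13129)/(2*66) = 13227 - 1*(-13129/132) = 13227 + 13129/132 = 1759093/132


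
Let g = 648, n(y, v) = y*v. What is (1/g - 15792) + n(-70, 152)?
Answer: -17127935/648 ≈ -26432.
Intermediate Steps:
n(y, v) = v*y
(1/g - 15792) + n(-70, 152) = (1/648 - 15792) + 152*(-70) = (1/648 - 15792) - 10640 = -10233215/648 - 10640 = -17127935/648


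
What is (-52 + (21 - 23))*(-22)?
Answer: 1188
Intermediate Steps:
(-52 + (21 - 23))*(-22) = (-52 - 2)*(-22) = -54*(-22) = 1188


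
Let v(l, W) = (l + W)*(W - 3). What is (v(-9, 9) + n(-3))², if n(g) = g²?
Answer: 81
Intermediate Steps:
v(l, W) = (-3 + W)*(W + l) (v(l, W) = (W + l)*(-3 + W) = (-3 + W)*(W + l))
(v(-9, 9) + n(-3))² = ((9² - 3*9 - 3*(-9) + 9*(-9)) + (-3)²)² = ((81 - 27 + 27 - 81) + 9)² = (0 + 9)² = 9² = 81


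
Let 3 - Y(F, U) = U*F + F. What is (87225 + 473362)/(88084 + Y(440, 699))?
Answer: -560587/219913 ≈ -2.5491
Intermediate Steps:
Y(F, U) = 3 - F - F*U (Y(F, U) = 3 - (U*F + F) = 3 - (F*U + F) = 3 - (F + F*U) = 3 + (-F - F*U) = 3 - F - F*U)
(87225 + 473362)/(88084 + Y(440, 699)) = (87225 + 473362)/(88084 + (3 - 1*440 - 1*440*699)) = 560587/(88084 + (3 - 440 - 307560)) = 560587/(88084 - 307997) = 560587/(-219913) = 560587*(-1/219913) = -560587/219913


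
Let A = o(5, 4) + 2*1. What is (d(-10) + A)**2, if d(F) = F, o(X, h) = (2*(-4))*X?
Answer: 2304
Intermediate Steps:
o(X, h) = -8*X
A = -38 (A = -8*5 + 2*1 = -40 + 2 = -38)
(d(-10) + A)**2 = (-10 - 38)**2 = (-48)**2 = 2304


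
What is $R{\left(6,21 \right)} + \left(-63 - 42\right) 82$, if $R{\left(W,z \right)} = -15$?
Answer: $-8625$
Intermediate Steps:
$R{\left(6,21 \right)} + \left(-63 - 42\right) 82 = -15 + \left(-63 - 42\right) 82 = -15 - 8610 = -8625$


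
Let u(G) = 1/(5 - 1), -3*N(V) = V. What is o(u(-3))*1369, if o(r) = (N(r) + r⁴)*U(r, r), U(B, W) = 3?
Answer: -83509/256 ≈ -326.21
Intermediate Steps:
N(V) = -V/3
u(G) = ¼ (u(G) = 1/4 = ¼)
o(r) = -r + 3*r⁴ (o(r) = (-r/3 + r⁴)*3 = (r⁴ - r/3)*3 = -r + 3*r⁴)
o(u(-3))*1369 = (-1*¼ + 3*(¼)⁴)*1369 = (-¼ + 3*(1/256))*1369 = (-¼ + 3/256)*1369 = -61/256*1369 = -83509/256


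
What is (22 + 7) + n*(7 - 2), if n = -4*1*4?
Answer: -51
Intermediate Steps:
n = -16 (n = -4*4 = -16)
(22 + 7) + n*(7 - 2) = (22 + 7) - 16*(7 - 2) = 29 - 16*5 = 29 - 80 = -51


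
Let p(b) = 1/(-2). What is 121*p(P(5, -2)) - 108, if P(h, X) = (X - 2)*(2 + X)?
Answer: -337/2 ≈ -168.50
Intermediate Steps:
P(h, X) = (-2 + X)*(2 + X)
p(b) = -1/2
121*p(P(5, -2)) - 108 = 121*(-1/2) - 108 = -121/2 - 108 = -337/2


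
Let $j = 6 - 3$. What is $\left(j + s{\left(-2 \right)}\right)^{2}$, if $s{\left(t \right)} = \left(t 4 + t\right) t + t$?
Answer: $441$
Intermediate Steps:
$s{\left(t \right)} = t + 5 t^{2}$ ($s{\left(t \right)} = \left(4 t + t\right) t + t = 5 t t + t = 5 t^{2} + t = t + 5 t^{2}$)
$j = 3$
$\left(j + s{\left(-2 \right)}\right)^{2} = \left(3 - 2 \left(1 + 5 \left(-2\right)\right)\right)^{2} = \left(3 - 2 \left(1 - 10\right)\right)^{2} = \left(3 - -18\right)^{2} = \left(3 + 18\right)^{2} = 21^{2} = 441$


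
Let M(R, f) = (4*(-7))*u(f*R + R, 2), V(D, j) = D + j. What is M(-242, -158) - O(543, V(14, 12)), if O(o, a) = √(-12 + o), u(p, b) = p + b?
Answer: -1063888 - 3*√59 ≈ -1.0639e+6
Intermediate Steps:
u(p, b) = b + p
M(R, f) = -56 - 28*R - 28*R*f (M(R, f) = (4*(-7))*(2 + (f*R + R)) = -28*(2 + (R*f + R)) = -28*(2 + (R + R*f)) = -28*(2 + R + R*f) = -56 - 28*R - 28*R*f)
M(-242, -158) - O(543, V(14, 12)) = (-56 - 28*(-242)*(1 - 158)) - √(-12 + 543) = (-56 - 28*(-242)*(-157)) - √531 = (-56 - 1063832) - 3*√59 = -1063888 - 3*√59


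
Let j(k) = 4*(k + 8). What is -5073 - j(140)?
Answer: -5665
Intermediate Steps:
j(k) = 32 + 4*k (j(k) = 4*(8 + k) = 32 + 4*k)
-5073 - j(140) = -5073 - (32 + 4*140) = -5073 - (32 + 560) = -5073 - 1*592 = -5073 - 592 = -5665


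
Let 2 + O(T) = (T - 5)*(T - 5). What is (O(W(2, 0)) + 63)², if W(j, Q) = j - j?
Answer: 7396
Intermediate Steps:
W(j, Q) = 0
O(T) = -2 + (-5 + T)² (O(T) = -2 + (T - 5)*(T - 5) = -2 + (-5 + T)*(-5 + T) = -2 + (-5 + T)²)
(O(W(2, 0)) + 63)² = ((-2 + (-5 + 0)²) + 63)² = ((-2 + (-5)²) + 63)² = ((-2 + 25) + 63)² = (23 + 63)² = 86² = 7396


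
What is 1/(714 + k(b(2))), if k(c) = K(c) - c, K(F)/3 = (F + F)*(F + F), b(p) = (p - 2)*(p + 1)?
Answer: 1/714 ≈ 0.0014006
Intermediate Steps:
b(p) = (1 + p)*(-2 + p) (b(p) = (-2 + p)*(1 + p) = (1 + p)*(-2 + p))
K(F) = 12*F² (K(F) = 3*((F + F)*(F + F)) = 3*((2*F)*(2*F)) = 3*(4*F²) = 12*F²)
k(c) = -c + 12*c² (k(c) = 12*c² - c = -c + 12*c²)
1/(714 + k(b(2))) = 1/(714 + (-2 + 2² - 1*2)*(-1 + 12*(-2 + 2² - 1*2))) = 1/(714 + (-2 + 4 - 2)*(-1 + 12*(-2 + 4 - 2))) = 1/(714 + 0*(-1 + 12*0)) = 1/(714 + 0*(-1 + 0)) = 1/(714 + 0*(-1)) = 1/(714 + 0) = 1/714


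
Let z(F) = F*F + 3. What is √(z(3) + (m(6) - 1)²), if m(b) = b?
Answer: √37 ≈ 6.0828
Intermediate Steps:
z(F) = 3 + F² (z(F) = F² + 3 = 3 + F²)
√(z(3) + (m(6) - 1)²) = √((3 + 3²) + (6 - 1)²) = √((3 + 9) + 5²) = √(12 + 25) = √37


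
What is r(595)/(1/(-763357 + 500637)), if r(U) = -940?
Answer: 246956800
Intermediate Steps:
r(595)/(1/(-763357 + 500637)) = -940/(1/(-763357 + 500637)) = -940/(1/(-262720)) = -940/(-1/262720) = -940*(-262720) = 246956800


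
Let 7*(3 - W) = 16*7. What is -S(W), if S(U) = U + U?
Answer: 26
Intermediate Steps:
W = -13 (W = 3 - 16*7/7 = 3 - ⅐*112 = 3 - 16 = -13)
S(U) = 2*U
-S(W) = -2*(-13) = -1*(-26) = 26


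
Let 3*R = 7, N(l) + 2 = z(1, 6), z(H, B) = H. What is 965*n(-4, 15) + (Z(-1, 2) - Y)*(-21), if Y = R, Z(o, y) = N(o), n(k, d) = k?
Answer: -3790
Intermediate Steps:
N(l) = -1 (N(l) = -2 + 1 = -1)
Z(o, y) = -1
R = 7/3 (R = (⅓)*7 = 7/3 ≈ 2.3333)
Y = 7/3 ≈ 2.3333
965*n(-4, 15) + (Z(-1, 2) - Y)*(-21) = 965*(-4) + (-1 - 1*7/3)*(-21) = -3860 + (-1 - 7/3)*(-21) = -3860 - 10/3*(-21) = -3860 + 70 = -3790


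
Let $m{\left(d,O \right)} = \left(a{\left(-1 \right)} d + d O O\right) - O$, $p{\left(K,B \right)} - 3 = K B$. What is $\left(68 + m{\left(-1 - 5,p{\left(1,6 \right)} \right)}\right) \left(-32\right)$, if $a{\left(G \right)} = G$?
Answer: $13472$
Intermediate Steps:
$p{\left(K,B \right)} = 3 + B K$ ($p{\left(K,B \right)} = 3 + K B = 3 + B K$)
$m{\left(d,O \right)} = - O - d + d O^{2}$ ($m{\left(d,O \right)} = \left(- d + d O O\right) - O = \left(- d + O d O\right) - O = \left(- d + d O^{2}\right) - O = - O - d + d O^{2}$)
$\left(68 + m{\left(-1 - 5,p{\left(1,6 \right)} \right)}\right) \left(-32\right) = \left(68 - \left(-3 + 6 - \left(-1 - 5\right) \left(3 + 6 \cdot 1\right)^{2}\right)\right) \left(-32\right) = \left(68 - \left(3 + 6 \left(3 + 6\right)^{2}\right)\right) \left(-32\right) = \left(68 - \left(3 + 486\right)\right) \left(-32\right) = \left(68 - 489\right) \left(-32\right) = \left(-421\right) \left(-32\right) = 13472$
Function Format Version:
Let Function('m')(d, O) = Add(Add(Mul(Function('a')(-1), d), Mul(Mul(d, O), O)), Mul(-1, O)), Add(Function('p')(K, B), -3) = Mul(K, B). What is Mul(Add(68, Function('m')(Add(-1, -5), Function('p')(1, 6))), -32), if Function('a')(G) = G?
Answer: 13472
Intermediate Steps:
Function('p')(K, B) = Add(3, Mul(B, K)) (Function('p')(K, B) = Add(3, Mul(K, B)) = Add(3, Mul(B, K)))
Function('m')(d, O) = Add(Mul(-1, O), Mul(-1, d), Mul(d, Pow(O, 2))) (Function('m')(d, O) = Add(Add(Mul(-1, d), Mul(Mul(d, O), O)), Mul(-1, O)) = Add(Add(Mul(-1, d), Mul(Mul(O, d), O)), Mul(-1, O)) = Add(Add(Mul(-1, d), Mul(d, Pow(O, 2))), Mul(-1, O)) = Add(Mul(-1, O), Mul(-1, d), Mul(d, Pow(O, 2))))
Mul(Add(68, Function('m')(Add(-1, -5), Function('p')(1, 6))), -32) = Mul(Add(68, Add(Mul(-1, Add(3, Mul(6, 1))), Mul(-1, Add(-1, -5)), Mul(Add(-1, -5), Pow(Add(3, Mul(6, 1)), 2)))), -32) = Mul(Add(68, Add(Mul(-1, Add(3, 6)), Mul(-1, -6), Mul(-6, Pow(Add(3, 6), 2)))), -32) = Mul(Add(68, Add(Mul(-1, 9), 6, Mul(-6, Pow(9, 2)))), -32) = Mul(Add(68, Add(-9, 6, Mul(-6, 81))), -32) = Mul(Add(68, Add(-9, 6, -486)), -32) = Mul(Add(68, -489), -32) = Mul(-421, -32) = 13472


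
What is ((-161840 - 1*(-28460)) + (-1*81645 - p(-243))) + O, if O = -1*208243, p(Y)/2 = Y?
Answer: -422782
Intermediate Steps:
p(Y) = 2*Y
O = -208243
((-161840 - 1*(-28460)) + (-1*81645 - p(-243))) + O = ((-161840 - 1*(-28460)) + (-1*81645 - 2*(-243))) - 208243 = ((-161840 + 28460) + (-81645 - 1*(-486))) - 208243 = (-133380 + (-81645 + 486)) - 208243 = (-133380 - 81159) - 208243 = -214539 - 208243 = -422782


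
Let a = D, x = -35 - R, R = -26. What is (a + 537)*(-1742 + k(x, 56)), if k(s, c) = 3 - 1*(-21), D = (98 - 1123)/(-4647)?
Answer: -4288925152/4647 ≈ -9.2295e+5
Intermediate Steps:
D = 1025/4647 (D = -1025*(-1/4647) = 1025/4647 ≈ 0.22057)
x = -9 (x = -35 - 1*(-26) = -35 + 26 = -9)
k(s, c) = 24 (k(s, c) = 3 + 21 = 24)
a = 1025/4647 ≈ 0.22057
(a + 537)*(-1742 + k(x, 56)) = (1025/4647 + 537)*(-1742 + 24) = (2496464/4647)*(-1718) = -4288925152/4647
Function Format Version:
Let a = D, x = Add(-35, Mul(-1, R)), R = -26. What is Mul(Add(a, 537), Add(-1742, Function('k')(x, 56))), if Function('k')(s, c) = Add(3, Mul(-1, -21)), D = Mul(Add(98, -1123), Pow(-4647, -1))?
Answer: Rational(-4288925152, 4647) ≈ -9.2295e+5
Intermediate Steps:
D = Rational(1025, 4647) (D = Mul(-1025, Rational(-1, 4647)) = Rational(1025, 4647) ≈ 0.22057)
x = -9 (x = Add(-35, Mul(-1, -26)) = Add(-35, 26) = -9)
Function('k')(s, c) = 24 (Function('k')(s, c) = Add(3, 21) = 24)
a = Rational(1025, 4647) ≈ 0.22057
Mul(Add(a, 537), Add(-1742, Function('k')(x, 56))) = Mul(Add(Rational(1025, 4647), 537), Add(-1742, 24)) = Mul(Rational(2496464, 4647), -1718) = Rational(-4288925152, 4647)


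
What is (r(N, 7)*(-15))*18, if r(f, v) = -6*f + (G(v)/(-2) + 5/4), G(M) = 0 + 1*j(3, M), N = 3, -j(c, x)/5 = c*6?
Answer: -15255/2 ≈ -7627.5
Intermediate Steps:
j(c, x) = -30*c (j(c, x) = -5*c*6 = -30*c)
G(M) = -90 (G(M) = 0 + 1*(-30*3) = 0 + 1*(-90) = 0 - 90 = -90)
r(f, v) = 185/4 - 6*f (r(f, v) = -6*f + (-90/(-2) + 5/4) = -6*f + (-90*(-½) + 5*(¼)) = -6*f + (45 + 5/4) = -6*f + 185/4 = 185/4 - 6*f)
(r(N, 7)*(-15))*18 = ((185/4 - 6*3)*(-15))*18 = ((185/4 - 18)*(-15))*18 = ((113/4)*(-15))*18 = -1695/4*18 = -15255/2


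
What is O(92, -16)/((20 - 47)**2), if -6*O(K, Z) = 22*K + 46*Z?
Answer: -644/2187 ≈ -0.29447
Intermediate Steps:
O(K, Z) = -23*Z/3 - 11*K/3 (O(K, Z) = -(22*K + 46*Z)/6 = -23*Z/3 - 11*K/3)
O(92, -16)/((20 - 47)**2) = (-23/3*(-16) - 11/3*92)/((20 - 47)**2) = (368/3 - 1012/3)/((-27)**2) = -644/3/729 = -644/3*1/729 = -644/2187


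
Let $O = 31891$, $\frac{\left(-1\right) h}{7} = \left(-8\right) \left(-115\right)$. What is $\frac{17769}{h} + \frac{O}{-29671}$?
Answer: $- \frac{732602039}{191081240} \approx -3.834$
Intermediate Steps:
$h = -6440$ ($h = - 7 \left(\left(-8\right) \left(-115\right)\right) = \left(-7\right) 920 = -6440$)
$\frac{17769}{h} + \frac{O}{-29671} = \frac{17769}{-6440} + \frac{31891}{-29671} = 17769 \left(- \frac{1}{6440}\right) + 31891 \left(- \frac{1}{29671}\right) = - \frac{17769}{6440} - \frac{31891}{29671} = - \frac{732602039}{191081240}$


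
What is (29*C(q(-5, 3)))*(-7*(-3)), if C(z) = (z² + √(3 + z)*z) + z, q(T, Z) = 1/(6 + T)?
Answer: 2436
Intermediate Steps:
C(z) = z + z² + z*√(3 + z) (C(z) = (z² + z*√(3 + z)) + z = z + z² + z*√(3 + z))
(29*C(q(-5, 3)))*(-7*(-3)) = (29*((1 + 1/(6 - 5) + √(3 + 1/(6 - 5)))/(6 - 5)))*(-7*(-3)) = (29*((1 + 1/1 + √(3 + 1/1))/1))*21 = (29*(1*(1 + 1 + √(3 + 1))))*21 = (29*(1*(1 + 1 + √4)))*21 = (29*(1*(1 + 1 + 2)))*21 = (29*(1*4))*21 = (29*4)*21 = 116*21 = 2436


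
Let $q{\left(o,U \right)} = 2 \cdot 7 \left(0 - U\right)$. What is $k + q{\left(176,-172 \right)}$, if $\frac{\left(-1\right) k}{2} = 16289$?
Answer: $-30170$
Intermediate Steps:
$k = -32578$ ($k = \left(-2\right) 16289 = -32578$)
$q{\left(o,U \right)} = - 14 U$ ($q{\left(o,U \right)} = 14 \left(- U\right) = - 14 U$)
$k + q{\left(176,-172 \right)} = -32578 - -2408 = -32578 + 2408 = -30170$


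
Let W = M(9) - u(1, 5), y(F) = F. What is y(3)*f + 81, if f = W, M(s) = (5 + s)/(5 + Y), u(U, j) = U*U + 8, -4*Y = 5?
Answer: 326/5 ≈ 65.200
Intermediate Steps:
Y = -5/4 (Y = -¼*5 = -5/4 ≈ -1.2500)
u(U, j) = 8 + U² (u(U, j) = U² + 8 = 8 + U²)
M(s) = 4/3 + 4*s/15 (M(s) = (5 + s)/(5 - 5/4) = (5 + s)/(15/4) = (5 + s)*(4/15) = 4/3 + 4*s/15)
W = -79/15 (W = (4/3 + (4/15)*9) - (8 + 1²) = (4/3 + 12/5) - (8 + 1) = 56/15 - 1*9 = 56/15 - 9 = -79/15 ≈ -5.2667)
f = -79/15 ≈ -5.2667
y(3)*f + 81 = 3*(-79/15) + 81 = -79/5 + 81 = 326/5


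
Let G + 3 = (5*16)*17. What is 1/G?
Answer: 1/1357 ≈ 0.00073692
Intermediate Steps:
G = 1357 (G = -3 + (5*16)*17 = -3 + 80*17 = -3 + 1360 = 1357)
1/G = 1/1357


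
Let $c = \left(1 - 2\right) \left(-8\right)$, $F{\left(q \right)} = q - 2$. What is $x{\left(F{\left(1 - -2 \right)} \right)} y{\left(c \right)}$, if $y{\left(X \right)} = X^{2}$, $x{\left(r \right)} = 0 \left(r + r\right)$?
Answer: $0$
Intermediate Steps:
$F{\left(q \right)} = -2 + q$ ($F{\left(q \right)} = q - 2 = -2 + q$)
$c = 8$ ($c = \left(-1\right) \left(-8\right) = 8$)
$x{\left(r \right)} = 0$ ($x{\left(r \right)} = 0 \cdot 2 r = 0$)
$x{\left(F{\left(1 - -2 \right)} \right)} y{\left(c \right)} = 0 \cdot 8^{2} = 0 \cdot 64 = 0$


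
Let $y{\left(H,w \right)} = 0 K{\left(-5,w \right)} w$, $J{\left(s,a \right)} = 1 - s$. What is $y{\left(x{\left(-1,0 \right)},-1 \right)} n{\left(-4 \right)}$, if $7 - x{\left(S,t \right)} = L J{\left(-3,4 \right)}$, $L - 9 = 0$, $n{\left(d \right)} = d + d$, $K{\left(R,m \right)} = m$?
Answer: $0$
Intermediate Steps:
$n{\left(d \right)} = 2 d$
$L = 9$ ($L = 9 + 0 = 9$)
$x{\left(S,t \right)} = -29$ ($x{\left(S,t \right)} = 7 - 9 \left(1 - -3\right) = 7 - 9 \left(1 + 3\right) = 7 - 9 \cdot 4 = 7 - 36 = -29$)
$y{\left(H,w \right)} = 0$ ($y{\left(H,w \right)} = 0 w w = 0 w = 0$)
$y{\left(x{\left(-1,0 \right)},-1 \right)} n{\left(-4 \right)} = 0 \cdot 2 \left(-4\right) = 0 \left(-8\right) = 0$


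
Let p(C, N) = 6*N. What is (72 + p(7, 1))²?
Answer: 6084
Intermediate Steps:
(72 + p(7, 1))² = (72 + 6*1)² = (72 + 6)² = 78² = 6084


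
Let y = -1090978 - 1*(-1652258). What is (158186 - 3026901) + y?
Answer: -2307435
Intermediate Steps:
y = 561280 (y = -1090978 + 1652258 = 561280)
(158186 - 3026901) + y = (158186 - 3026901) + 561280 = -2868715 + 561280 = -2307435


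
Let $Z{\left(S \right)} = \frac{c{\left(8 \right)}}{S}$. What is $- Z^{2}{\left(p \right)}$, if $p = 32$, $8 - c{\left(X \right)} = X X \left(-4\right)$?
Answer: $- \frac{1089}{16} \approx -68.063$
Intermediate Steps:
$c{\left(X \right)} = 8 + 4 X^{2}$ ($c{\left(X \right)} = 8 - X X \left(-4\right) = 8 - X^{2} \left(-4\right) = 8 - - 4 X^{2} = 8 + 4 X^{2}$)
$Z{\left(S \right)} = \frac{264}{S}$ ($Z{\left(S \right)} = \frac{8 + 4 \cdot 8^{2}}{S} = \frac{8 + 4 \cdot 64}{S} = \frac{8 + 256}{S} = \frac{264}{S}$)
$- Z^{2}{\left(p \right)} = - \left(\frac{264}{32}\right)^{2} = - \left(264 \cdot \frac{1}{32}\right)^{2} = - \left(\frac{33}{4}\right)^{2} = \left(-1\right) \frac{1089}{16} = - \frac{1089}{16}$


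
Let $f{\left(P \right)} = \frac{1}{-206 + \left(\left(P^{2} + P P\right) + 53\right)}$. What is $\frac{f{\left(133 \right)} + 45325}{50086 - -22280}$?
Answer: $\frac{266095521}{424848725} \approx 0.62633$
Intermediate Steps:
$f{\left(P \right)} = \frac{1}{-153 + 2 P^{2}}$ ($f{\left(P \right)} = \frac{1}{-206 + \left(\left(P^{2} + P^{2}\right) + 53\right)} = \frac{1}{-206 + \left(2 P^{2} + 53\right)} = \frac{1}{-206 + \left(53 + 2 P^{2}\right)} = \frac{1}{-153 + 2 P^{2}}$)
$\frac{f{\left(133 \right)} + 45325}{50086 - -22280} = \frac{\frac{1}{-153 + 2 \cdot 133^{2}} + 45325}{50086 - -22280} = \frac{\frac{1}{-153 + 2 \cdot 17689} + 45325}{50086 + 22280} = \frac{\frac{1}{-153 + 35378} + 45325}{72366} = \left(\frac{1}{35225} + 45325\right) \frac{1}{72366} = \frac{1596573126}{35225} \cdot \frac{1}{72366} = \frac{266095521}{424848725}$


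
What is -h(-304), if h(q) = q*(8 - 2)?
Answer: 1824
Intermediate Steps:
h(q) = 6*q (h(q) = q*6 = 6*q)
-h(-304) = -6*(-304) = -1*(-1824) = 1824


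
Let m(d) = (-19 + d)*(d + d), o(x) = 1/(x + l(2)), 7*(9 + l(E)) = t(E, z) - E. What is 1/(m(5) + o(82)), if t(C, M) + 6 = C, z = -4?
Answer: -505/70693 ≈ -0.0071436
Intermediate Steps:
t(C, M) = -6 + C
l(E) = -69/7 (l(E) = -9 + ((-6 + E) - E)/7 = -9 + (⅐)*(-6) = -9 - 6/7 = -69/7)
o(x) = 1/(-69/7 + x) (o(x) = 1/(x - 69/7) = 1/(-69/7 + x))
m(d) = 2*d*(-19 + d) (m(d) = (-19 + d)*(2*d) = 2*d*(-19 + d))
1/(m(5) + o(82)) = 1/(2*5*(-19 + 5) + 7/(-69 + 7*82)) = 1/(2*5*(-14) + 7/(-69 + 574)) = 1/(-140 + 7/505) = 1/(-70693/505) = -505/70693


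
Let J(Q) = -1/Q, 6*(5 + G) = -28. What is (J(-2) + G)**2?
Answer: 3025/36 ≈ 84.028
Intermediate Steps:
G = -29/3 (G = -5 + (1/6)*(-28) = -5 - 14/3 = -29/3 ≈ -9.6667)
(J(-2) + G)**2 = (-1/(-2) - 29/3)**2 = (-1*(-1/2) - 29/3)**2 = (1/2 - 29/3)**2 = (-55/6)**2 = 3025/36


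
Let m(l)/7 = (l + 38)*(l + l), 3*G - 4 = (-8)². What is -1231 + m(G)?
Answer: 162185/9 ≈ 18021.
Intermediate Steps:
G = 68/3 (G = 4/3 + (⅓)*(-8)² = 4/3 + (⅓)*64 = 4/3 + 64/3 = 68/3 ≈ 22.667)
m(l) = 14*l*(38 + l) (m(l) = 7*((l + 38)*(l + l)) = 7*((38 + l)*(2*l)) = 7*(2*l*(38 + l)) = 14*l*(38 + l))
-1231 + m(G) = -1231 + 14*(68/3)*(38 + 68/3) = -1231 + 14*(68/3)*(182/3) = -1231 + 173264/9 = 162185/9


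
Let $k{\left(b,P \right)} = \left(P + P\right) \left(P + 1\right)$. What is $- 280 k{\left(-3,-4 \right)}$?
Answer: $-6720$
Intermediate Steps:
$k{\left(b,P \right)} = 2 P \left(1 + P\right)$
$- 280 k{\left(-3,-4 \right)} = - 280 \cdot 2 \left(-4\right) \left(1 - 4\right) = - 280 \cdot 2 \left(-4\right) \left(-3\right) = \left(-280\right) 24 = -6720$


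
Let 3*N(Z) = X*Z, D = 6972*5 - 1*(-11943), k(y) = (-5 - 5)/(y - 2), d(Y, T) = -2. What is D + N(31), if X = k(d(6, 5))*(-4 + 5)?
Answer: 280973/6 ≈ 46829.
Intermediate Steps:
k(y) = -10/(-2 + y)
D = 46803 (D = 34860 + 11943 = 46803)
X = 5/2 (X = (-10/(-2 - 2))*(-4 + 5) = -10/(-4)*1 = -10*(-¼)*1 = (5/2)*1 = 5/2 ≈ 2.5000)
N(Z) = 5*Z/6 (N(Z) = (5*Z/2)/3 = 5*Z/6)
D + N(31) = 46803 + (⅚)*31 = 46803 + 155/6 = 280973/6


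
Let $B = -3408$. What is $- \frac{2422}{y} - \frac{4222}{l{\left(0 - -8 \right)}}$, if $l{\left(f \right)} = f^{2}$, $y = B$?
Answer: $- \frac{444799}{6816} \approx -65.258$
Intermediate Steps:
$y = -3408$
$- \frac{2422}{y} - \frac{4222}{l{\left(0 - -8 \right)}} = - \frac{2422}{-3408} - \frac{4222}{\left(0 - -8\right)^{2}} = \left(-2422\right) \left(- \frac{1}{3408}\right) - \frac{4222}{\left(0 + 8\right)^{2}} = \frac{1211}{1704} - \frac{4222}{8^{2}} = \frac{1211}{1704} - \frac{4222}{64} = \frac{1211}{1704} - \frac{2111}{32} = - \frac{444799}{6816}$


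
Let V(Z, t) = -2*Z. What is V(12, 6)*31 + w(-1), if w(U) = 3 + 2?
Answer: -739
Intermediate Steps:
w(U) = 5
V(12, 6)*31 + w(-1) = -2*12*31 + 5 = -24*31 + 5 = -744 + 5 = -739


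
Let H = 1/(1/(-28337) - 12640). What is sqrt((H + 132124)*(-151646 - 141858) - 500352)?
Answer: 16*I*sqrt(19434047787333027589944390)/358179681 ≈ 1.9693e+5*I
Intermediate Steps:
H = -28337/358179681 (H = 1/(-1/28337 - 12640) = 1/(-358179681/28337) = -28337/358179681 ≈ -7.9114e-5)
sqrt((H + 132124)*(-151646 - 141858) - 500352) = sqrt((-28337/358179681 + 132124)*(-151646 - 141858) - 500352) = sqrt((47324132144107/358179681)*(-293504) - 500352) = sqrt(-13889822080823980928/358179681 - 500352) = sqrt(-13890001296743728640/358179681) = 16*I*sqrt(19434047787333027589944390)/358179681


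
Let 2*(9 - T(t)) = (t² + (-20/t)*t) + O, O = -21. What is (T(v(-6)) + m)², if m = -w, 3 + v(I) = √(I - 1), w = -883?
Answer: 3323077/4 + 5469*I*√7 ≈ 8.3077e+5 + 14470.0*I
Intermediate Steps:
v(I) = -3 + √(-1 + I) (v(I) = -3 + √(I - 1) = -3 + √(-1 + I))
m = 883 (m = -1*(-883) = 883)
T(t) = 59/2 - t²/2 (T(t) = 9 - ((t² + (-20/t)*t) - 21)/2 = 9 - ((t² - 20) - 21)/2 = 9 - ((-20 + t²) - 21)/2 = 9 - (-41 + t²)/2 = 9 + (41/2 - t²/2) = 59/2 - t²/2)
(T(v(-6)) + m)² = ((59/2 - (-3 + √(-1 - 6))²/2) + 883)² = ((59/2 - (-3 + √(-7))²/2) + 883)² = ((59/2 - (-3 + I*√7)²/2) + 883)² = (1825/2 - (-3 + I*√7)²/2)²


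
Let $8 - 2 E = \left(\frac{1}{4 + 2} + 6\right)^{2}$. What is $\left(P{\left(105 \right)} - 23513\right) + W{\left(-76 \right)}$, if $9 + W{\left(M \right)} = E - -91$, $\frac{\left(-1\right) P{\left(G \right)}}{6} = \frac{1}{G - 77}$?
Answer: $- \frac{11816899}{504} \approx -23446.0$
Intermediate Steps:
$E = - \frac{1081}{72}$ ($E = 4 - \frac{\left(\frac{1}{4 + 2} + 6\right)^{2}}{2} = 4 - \frac{\left(\frac{1}{6} + 6\right)^{2}}{2} = 4 - \frac{\left(\frac{37}{6}\right)^{2}}{2} = 4 - \frac{1369}{72} = - \frac{1081}{72} \approx -15.014$)
$P{\left(G \right)} = - \frac{6}{-77 + G}$ ($P{\left(G \right)} = - \frac{6}{G - 77} = - \frac{6}{-77 + G}$)
$W{\left(M \right)} = \frac{4823}{72}$ ($W{\left(M \right)} = -9 - - \frac{5471}{72} = -9 + \left(- \frac{1081}{72} + 91\right) = -9 + \frac{5471}{72} = \frac{4823}{72}$)
$\left(P{\left(105 \right)} - 23513\right) + W{\left(-76 \right)} = \left(- \frac{6}{-77 + 105} - 23513\right) + \frac{4823}{72} = \left(- \frac{6}{28} - 23513\right) + \frac{4823}{72} = \left(\left(-6\right) \frac{1}{28} - 23513\right) + \frac{4823}{72} = \left(- \frac{3}{14} - 23513\right) + \frac{4823}{72} = - \frac{329185}{14} + \frac{4823}{72} = - \frac{11816899}{504}$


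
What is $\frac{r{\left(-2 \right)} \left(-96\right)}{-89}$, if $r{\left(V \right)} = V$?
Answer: $- \frac{192}{89} \approx -2.1573$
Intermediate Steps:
$\frac{r{\left(-2 \right)} \left(-96\right)}{-89} = \frac{\left(-2\right) \left(-96\right)}{-89} = 192 \left(- \frac{1}{89}\right) = - \frac{192}{89}$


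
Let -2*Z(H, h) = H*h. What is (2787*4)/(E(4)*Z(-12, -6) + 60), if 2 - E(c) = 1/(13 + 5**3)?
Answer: -42734/45 ≈ -949.64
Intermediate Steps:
Z(H, h) = -H*h/2
E(c) = 275/138 (E(c) = 2 - 1/(13 + 5**3) = 2 - 1/(13 + 125) = 2 - 1/138 = 275/138)
(2787*4)/(E(4)*Z(-12, -6) + 60) = (2787*4)/(275*(-1/2*(-12)*(-6))/138 + 60) = 11148/((275/138)*(-36) + 60) = 11148/(-1650/23 + 60) = 11148/(-270/23) = 11148*(-23/270) = -42734/45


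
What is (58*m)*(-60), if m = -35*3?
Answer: 365400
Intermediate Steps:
m = -105
(58*m)*(-60) = (58*(-105))*(-60) = -6090*(-60) = 365400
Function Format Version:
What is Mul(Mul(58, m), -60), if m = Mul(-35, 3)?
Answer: 365400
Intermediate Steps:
m = -105
Mul(Mul(58, m), -60) = Mul(Mul(58, -105), -60) = Mul(-6090, -60) = 365400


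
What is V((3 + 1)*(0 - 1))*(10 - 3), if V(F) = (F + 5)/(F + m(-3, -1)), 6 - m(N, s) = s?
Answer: 7/3 ≈ 2.3333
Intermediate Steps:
m(N, s) = 6 - s
V(F) = (5 + F)/(7 + F) (V(F) = (F + 5)/(F + (6 - 1*(-1))) = (5 + F)/(F + (6 + 1)) = (5 + F)/(F + 7) = (5 + F)/(7 + F))
V((3 + 1)*(0 - 1))*(10 - 3) = ((5 + (3 + 1)*(0 - 1))/(7 + (3 + 1)*(0 - 1)))*(10 - 3) = ((5 + 4*(-1))/(7 + 4*(-1)))*7 = ((5 - 4)/(7 - 4))*7 = (1/3)*7 = 7/3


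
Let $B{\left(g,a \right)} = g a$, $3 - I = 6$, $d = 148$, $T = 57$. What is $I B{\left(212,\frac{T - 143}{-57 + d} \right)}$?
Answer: $\frac{54696}{91} \approx 601.05$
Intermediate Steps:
$I = -3$ ($I = 3 - 6 = -3$)
$B{\left(g,a \right)} = a g$
$I B{\left(212,\frac{T - 143}{-57 + d} \right)} = - 3 \frac{57 - 143}{-57 + 148} \cdot 212 = - 3 - \frac{86}{91} \cdot 212 = - 3 \left(-86\right) \frac{1}{91} \cdot 212 = - 3 \left(\left(- \frac{86}{91}\right) 212\right) = \left(-3\right) \left(- \frac{18232}{91}\right) = \frac{54696}{91}$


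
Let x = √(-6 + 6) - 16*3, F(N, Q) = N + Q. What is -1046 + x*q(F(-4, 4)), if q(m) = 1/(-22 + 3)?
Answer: -19826/19 ≈ -1043.5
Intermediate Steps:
x = -48 (x = √0 - 48 = 0 - 48 = -48)
q(m) = -1/19 (q(m) = 1/(-19) = -1/19)
-1046 + x*q(F(-4, 4)) = -1046 - 48*(-1/19) = -1046 + 48/19 = -19826/19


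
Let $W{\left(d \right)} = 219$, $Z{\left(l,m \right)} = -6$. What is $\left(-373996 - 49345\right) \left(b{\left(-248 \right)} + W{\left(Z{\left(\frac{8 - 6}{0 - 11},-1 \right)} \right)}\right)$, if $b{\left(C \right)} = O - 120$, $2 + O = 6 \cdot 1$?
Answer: $-43604123$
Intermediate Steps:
$O = 4$ ($O = -2 + 6 \cdot 1 = -2 + 6 = 4$)
$b{\left(C \right)} = -116$ ($b{\left(C \right)} = 4 - 120 = -116$)
$\left(-373996 - 49345\right) \left(b{\left(-248 \right)} + W{\left(Z{\left(\frac{8 - 6}{0 - 11},-1 \right)} \right)}\right) = \left(-373996 - 49345\right) \left(-116 + 219\right) = \left(-423341\right) 103 = -43604123$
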